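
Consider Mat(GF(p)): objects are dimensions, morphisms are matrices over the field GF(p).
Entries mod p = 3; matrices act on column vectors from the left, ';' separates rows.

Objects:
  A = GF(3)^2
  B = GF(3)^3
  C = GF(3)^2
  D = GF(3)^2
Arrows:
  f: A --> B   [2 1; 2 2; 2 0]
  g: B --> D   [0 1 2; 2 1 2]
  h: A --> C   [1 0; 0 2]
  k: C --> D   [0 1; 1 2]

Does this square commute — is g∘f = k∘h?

1) trace f;g:
  e0=[1,0] f-->[2,2,2] g-->[0,1]
  e1=[0,1] f-->[1,2,0] g-->[2,1]
  composite₁ = [0 2; 1 1]
2) trace h;k:
  e0=[1,0] h-->[1,0] k-->[0,1]
  e1=[0,1] h-->[0,2] k-->[2,1]
  composite₂ = [0 2; 1 1]
Equal? same morphism ✓

Answer: COMMUTES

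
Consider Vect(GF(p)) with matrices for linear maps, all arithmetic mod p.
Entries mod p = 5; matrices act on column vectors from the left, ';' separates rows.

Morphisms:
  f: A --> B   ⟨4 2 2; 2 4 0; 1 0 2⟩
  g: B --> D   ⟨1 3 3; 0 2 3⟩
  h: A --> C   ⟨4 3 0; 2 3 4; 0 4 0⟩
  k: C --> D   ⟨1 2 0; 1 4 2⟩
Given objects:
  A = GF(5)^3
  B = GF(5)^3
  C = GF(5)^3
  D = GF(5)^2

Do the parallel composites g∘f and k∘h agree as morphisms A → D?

1) trace f;g:
  e0=⟨1,0,0⟩ f-->⟨4,2,1⟩ g-->⟨3,2⟩
  e1=⟨0,1,0⟩ f-->⟨2,4,0⟩ g-->⟨4,3⟩
  e2=⟨0,0,1⟩ f-->⟨2,0,2⟩ g-->⟨3,1⟩
  composite₁ = ⟨3 4 3; 2 3 1⟩
2) trace h;k:
  e0=⟨1,0,0⟩ h-->⟨4,2,0⟩ k-->⟨3,2⟩
  e1=⟨0,1,0⟩ h-->⟨3,3,4⟩ k-->⟨4,3⟩
  e2=⟨0,0,1⟩ h-->⟨0,4,0⟩ k-->⟨3,1⟩
  composite₂ = ⟨3 4 3; 2 3 1⟩
Equal? same morphism ✓

Answer: COMMUTES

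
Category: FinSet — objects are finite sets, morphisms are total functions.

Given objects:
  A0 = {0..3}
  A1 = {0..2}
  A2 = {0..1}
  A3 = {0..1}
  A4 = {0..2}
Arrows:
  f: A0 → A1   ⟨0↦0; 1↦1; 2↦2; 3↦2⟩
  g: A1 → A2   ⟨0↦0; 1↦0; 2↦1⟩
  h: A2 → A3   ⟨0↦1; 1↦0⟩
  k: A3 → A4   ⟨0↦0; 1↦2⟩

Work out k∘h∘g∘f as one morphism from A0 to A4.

Answer: ⟨0↦2; 1↦2; 2↦0; 3↦0⟩

Derivation:
  0 f→0 g→0 h→1 k→2
  1 f→1 g→0 h→1 k→2
  2 f→2 g→1 h→0 k→0
  3 f→2 g→1 h→0 k→0
result: ⟨0↦2; 1↦2; 2↦0; 3↦0⟩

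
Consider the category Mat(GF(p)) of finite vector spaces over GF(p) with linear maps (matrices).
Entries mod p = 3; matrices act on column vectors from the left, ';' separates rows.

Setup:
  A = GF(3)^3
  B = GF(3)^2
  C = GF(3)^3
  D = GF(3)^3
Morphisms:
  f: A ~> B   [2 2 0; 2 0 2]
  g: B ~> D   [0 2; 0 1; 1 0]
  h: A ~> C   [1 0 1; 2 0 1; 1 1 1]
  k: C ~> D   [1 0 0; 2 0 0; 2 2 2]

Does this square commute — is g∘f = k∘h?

Path 1 = f;g:
  e0=(1,0,0) f~>(2,2) g~>(1,2,2)
  e1=(0,1,0) f~>(2,0) g~>(0,0,2)
  e2=(0,0,1) f~>(0,2) g~>(1,2,0)
  ⟦path⟧₁ = [1 0 1; 2 0 2; 2 2 0]
Path 2 = h;k:
  e0=(1,0,0) h~>(1,2,1) k~>(1,2,2)
  e1=(0,1,0) h~>(0,0,1) k~>(0,0,2)
  e2=(0,0,1) h~>(1,1,1) k~>(1,2,0)
  ⟦path⟧₂ = [1 0 1; 2 0 2; 2 2 0]
Equal? equal; square commutes

Answer: COMMUTES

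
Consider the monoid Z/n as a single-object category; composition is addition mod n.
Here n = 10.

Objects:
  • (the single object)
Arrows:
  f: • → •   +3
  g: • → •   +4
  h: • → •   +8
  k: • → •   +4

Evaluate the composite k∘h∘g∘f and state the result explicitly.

  0 +3≡3 +4≡7 +8≡5 +4≡9  (mod 10)
result: +9

Answer: +9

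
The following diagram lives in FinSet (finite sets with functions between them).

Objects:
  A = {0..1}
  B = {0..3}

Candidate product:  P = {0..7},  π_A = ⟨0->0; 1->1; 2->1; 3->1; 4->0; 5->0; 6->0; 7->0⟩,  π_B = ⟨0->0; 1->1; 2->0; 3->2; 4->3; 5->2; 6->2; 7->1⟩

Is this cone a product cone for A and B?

Answer: NOT A VALID PRODUCT — duplicate pair at indices 6,5

Trace:
|A|·|B| = 2·4 = 8;  |P| = 8
Check the pairing map k ↦ (π_A(k), π_B(k)):
  0 -> (0,0)
  1 -> (1,1)
  2 -> (1,0)
  3 -> (1,2)
  4 -> (0,3)
  5 -> (0,2)
  6 -> (0,2)  ✗ repeats pair of k=5
  7 -> (0,1)
distinct pairs in image: 7 / 8 needed
  → (0,2) hit at k=5 and k=6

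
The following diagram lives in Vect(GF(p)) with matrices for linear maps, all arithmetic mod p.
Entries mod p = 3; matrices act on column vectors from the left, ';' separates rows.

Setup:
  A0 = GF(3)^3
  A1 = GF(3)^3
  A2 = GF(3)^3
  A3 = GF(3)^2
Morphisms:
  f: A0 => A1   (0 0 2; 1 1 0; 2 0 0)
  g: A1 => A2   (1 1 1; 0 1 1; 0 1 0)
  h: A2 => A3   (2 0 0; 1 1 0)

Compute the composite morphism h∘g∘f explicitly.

Answer: (0 2 1; 0 2 2)

Work:
  e0=(1,0,0) f=>(0,1,2) g=>(0,0,1) h=>(0,0)
  e1=(0,1,0) f=>(0,1,0) g=>(1,1,1) h=>(2,2)
  e2=(0,0,1) f=>(2,0,0) g=>(2,0,0) h=>(1,2)
result: (0 2 1; 0 2 2)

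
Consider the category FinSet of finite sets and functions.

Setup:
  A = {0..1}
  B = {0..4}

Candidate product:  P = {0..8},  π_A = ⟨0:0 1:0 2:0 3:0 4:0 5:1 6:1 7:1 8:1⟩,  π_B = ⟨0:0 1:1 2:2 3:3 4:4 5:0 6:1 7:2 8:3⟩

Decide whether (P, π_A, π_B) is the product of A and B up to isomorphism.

|A|·|B| = 2·5 = 10;  |P| = 9
  → cardinalities differ; no bijection possible.

Answer: NOT A VALID PRODUCT — |P|=9 ≠ |A|·|B|=10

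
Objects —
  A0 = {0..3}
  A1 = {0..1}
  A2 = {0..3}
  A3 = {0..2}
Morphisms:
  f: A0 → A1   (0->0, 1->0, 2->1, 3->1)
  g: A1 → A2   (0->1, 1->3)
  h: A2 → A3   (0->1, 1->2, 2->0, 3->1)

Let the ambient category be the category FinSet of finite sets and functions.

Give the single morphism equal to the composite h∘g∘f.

Answer: (0->2, 1->2, 2->1, 3->1)

Work:
  0 f→0 g→1 h→2
  1 f→0 g→1 h→2
  2 f→1 g→3 h→1
  3 f→1 g→3 h→1
⟦path⟧: (0->2, 1->2, 2->1, 3->1)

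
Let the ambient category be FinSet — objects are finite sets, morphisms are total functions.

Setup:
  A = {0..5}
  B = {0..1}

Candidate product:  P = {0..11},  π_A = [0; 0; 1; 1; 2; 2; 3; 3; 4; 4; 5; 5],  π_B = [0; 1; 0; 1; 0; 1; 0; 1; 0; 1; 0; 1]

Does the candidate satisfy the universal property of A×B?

|A|·|B| = 6·2 = 12;  |P| = 12
Check the pairing map k ↦ (π_A(k), π_B(k)):
  0 : (0,0)
  1 : (0,1)
  2 : (1,0)
  3 : (1,1)
  4 : (2,0)
  5 : (2,1)
  6 : (3,0)
  7 : (3,1)
  8 : (4,0)
  9 : (4,1)
  10 : (5,0)
  11 : (5,1)
distinct pairs in image: 12 / 12 needed
  → bijection onto A×B; projections well-typed.

Answer: VALID PRODUCT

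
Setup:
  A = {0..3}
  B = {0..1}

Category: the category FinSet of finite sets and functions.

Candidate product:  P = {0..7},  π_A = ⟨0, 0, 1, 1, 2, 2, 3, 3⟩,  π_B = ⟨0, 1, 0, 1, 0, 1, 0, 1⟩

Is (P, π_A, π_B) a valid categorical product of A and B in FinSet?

Answer: VALID PRODUCT

Derivation:
|A|·|B| = 4·2 = 8;  |P| = 8
Check the pairing map k ↦ (π_A(k), π_B(k)):
  0 : (0,0)
  1 : (0,1)
  2 : (1,0)
  3 : (1,1)
  4 : (2,0)
  5 : (2,1)
  6 : (3,0)
  7 : (3,1)
distinct pairs in image: 8 / 8 needed
  → bijection onto A×B; projections well-typed.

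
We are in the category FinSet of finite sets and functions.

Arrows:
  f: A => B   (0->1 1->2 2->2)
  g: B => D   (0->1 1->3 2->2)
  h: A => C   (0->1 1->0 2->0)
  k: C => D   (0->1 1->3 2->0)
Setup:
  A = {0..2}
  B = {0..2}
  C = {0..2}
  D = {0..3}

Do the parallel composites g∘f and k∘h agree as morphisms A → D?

Path 1 = f;g:
  0 f=>1 g=>3
  1 f=>2 g=>2
  2 f=>2 g=>2
  ⟦path⟧₁ = (0->3 1->2 2->2)
Path 2 = h;k:
  0 h=>1 k=>3
  1 h=>0 k=>1
  2 h=>0 k=>1
  ⟦path⟧₂ = (0->3 1->1 2->1)
Equal? NO — does not commute

Answer: DOES NOT COMMUTE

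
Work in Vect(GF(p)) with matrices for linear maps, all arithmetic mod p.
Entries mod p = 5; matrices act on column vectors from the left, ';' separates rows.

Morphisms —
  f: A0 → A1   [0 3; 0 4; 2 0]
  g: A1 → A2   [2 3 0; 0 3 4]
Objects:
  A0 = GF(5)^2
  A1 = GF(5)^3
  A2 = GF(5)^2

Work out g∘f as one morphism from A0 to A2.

  e0=⟨1,0⟩ f→⟨0,0,2⟩ g→⟨0,3⟩
  e1=⟨0,1⟩ f→⟨3,4,0⟩ g→⟨3,2⟩
composite: [0 3; 3 2]

Answer: [0 3; 3 2]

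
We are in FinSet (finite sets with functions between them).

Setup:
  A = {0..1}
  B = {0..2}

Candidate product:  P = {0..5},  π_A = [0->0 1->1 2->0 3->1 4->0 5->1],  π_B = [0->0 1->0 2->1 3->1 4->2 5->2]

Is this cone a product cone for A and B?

Answer: VALID PRODUCT

Work:
|A|·|B| = 2·3 = 6;  |P| = 6
Check the pairing map k ↦ (π_A(k), π_B(k)):
  0 -> (0,0)
  1 -> (1,0)
  2 -> (0,1)
  3 -> (1,1)
  4 -> (0,2)
  5 -> (1,2)
distinct pairs in image: 6 / 6 needed
  → bijection onto A×B; projections well-typed.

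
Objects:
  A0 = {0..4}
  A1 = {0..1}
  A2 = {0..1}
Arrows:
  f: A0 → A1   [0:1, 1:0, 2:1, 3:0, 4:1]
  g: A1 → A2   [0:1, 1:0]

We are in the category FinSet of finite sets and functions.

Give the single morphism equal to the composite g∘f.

  0 f→1 g→0
  1 f→0 g→1
  2 f→1 g→0
  3 f→0 g→1
  4 f→1 g→0
result: [0:0, 1:1, 2:0, 3:1, 4:0]

Answer: [0:0, 1:1, 2:0, 3:1, 4:0]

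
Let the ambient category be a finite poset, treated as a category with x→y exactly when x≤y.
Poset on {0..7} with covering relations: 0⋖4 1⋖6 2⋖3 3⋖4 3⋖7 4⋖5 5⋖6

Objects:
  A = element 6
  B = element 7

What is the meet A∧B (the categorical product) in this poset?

Lower bounds of A=6 and B=7: {2,3}
  2 <= 3
  3 <= 3
glb = 3

Answer: A∧B = 3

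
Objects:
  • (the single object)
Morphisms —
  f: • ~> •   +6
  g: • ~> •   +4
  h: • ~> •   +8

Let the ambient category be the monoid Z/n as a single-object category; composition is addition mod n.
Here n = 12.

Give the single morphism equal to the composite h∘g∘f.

  0 +6≡6 +4≡10 +8≡6  (mod 12)
composite: +6

Answer: +6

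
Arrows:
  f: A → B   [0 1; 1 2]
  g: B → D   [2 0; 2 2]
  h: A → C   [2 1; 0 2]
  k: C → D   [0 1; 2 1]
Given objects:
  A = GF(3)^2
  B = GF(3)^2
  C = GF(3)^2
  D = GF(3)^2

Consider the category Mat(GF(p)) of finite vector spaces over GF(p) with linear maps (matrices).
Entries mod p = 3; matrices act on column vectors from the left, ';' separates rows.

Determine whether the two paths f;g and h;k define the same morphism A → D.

Path 1 = f;g:
  e0=(1,0) f→(0,1) g→(0,2)
  e1=(0,1) f→(1,2) g→(2,0)
  ⟦path⟧₁ = [0 2; 2 0]
Path 2 = h;k:
  e0=(1,0) h→(2,0) k→(0,1)
  e1=(0,1) h→(1,2) k→(2,1)
  ⟦path⟧₂ = [0 2; 1 1]
Equal? NO — does not commute

Answer: DOES NOT COMMUTE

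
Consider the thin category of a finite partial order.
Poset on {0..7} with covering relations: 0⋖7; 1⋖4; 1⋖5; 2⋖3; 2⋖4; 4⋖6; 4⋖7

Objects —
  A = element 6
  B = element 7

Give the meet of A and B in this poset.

Answer: A∧B = 4

Work:
{x : x<=A ∧ x<=B} = {1,2,4}  (A=6, B=7)
  1 <= 4
  2 <= 4
  4 <= 4
glb = 4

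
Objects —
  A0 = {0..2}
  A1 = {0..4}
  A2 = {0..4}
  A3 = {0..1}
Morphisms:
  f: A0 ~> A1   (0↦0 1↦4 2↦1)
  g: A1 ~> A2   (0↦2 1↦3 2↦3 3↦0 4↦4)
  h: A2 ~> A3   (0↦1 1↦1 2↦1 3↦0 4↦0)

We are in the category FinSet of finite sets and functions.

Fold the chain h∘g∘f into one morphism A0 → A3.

  0 f~>0 g~>2 h~>1
  1 f~>4 g~>4 h~>0
  2 f~>1 g~>3 h~>0
⟦path⟧: (0↦1 1↦0 2↦0)

Answer: (0↦1 1↦0 2↦0)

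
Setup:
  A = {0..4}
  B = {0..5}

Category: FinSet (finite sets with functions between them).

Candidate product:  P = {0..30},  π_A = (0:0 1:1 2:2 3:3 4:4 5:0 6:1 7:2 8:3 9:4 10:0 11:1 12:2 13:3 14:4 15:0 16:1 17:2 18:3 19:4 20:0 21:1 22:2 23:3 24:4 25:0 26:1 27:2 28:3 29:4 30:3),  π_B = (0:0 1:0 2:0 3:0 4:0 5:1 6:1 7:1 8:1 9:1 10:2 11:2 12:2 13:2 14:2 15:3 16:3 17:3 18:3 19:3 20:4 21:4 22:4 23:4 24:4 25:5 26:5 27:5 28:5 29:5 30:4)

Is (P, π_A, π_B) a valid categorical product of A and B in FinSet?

|A|·|B| = 5·6 = 30;  |P| = 31
  → cardinalities differ; no bijection possible.

Answer: NOT A VALID PRODUCT — |P|=31 ≠ |A|·|B|=30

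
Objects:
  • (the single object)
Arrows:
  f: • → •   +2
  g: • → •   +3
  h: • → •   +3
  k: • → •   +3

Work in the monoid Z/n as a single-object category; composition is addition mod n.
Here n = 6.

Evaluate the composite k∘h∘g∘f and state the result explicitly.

Answer: +5

Trace:
  0 +2≡2 +3≡5 +3≡2 +3≡5  (mod 6)
⟦path⟧: +5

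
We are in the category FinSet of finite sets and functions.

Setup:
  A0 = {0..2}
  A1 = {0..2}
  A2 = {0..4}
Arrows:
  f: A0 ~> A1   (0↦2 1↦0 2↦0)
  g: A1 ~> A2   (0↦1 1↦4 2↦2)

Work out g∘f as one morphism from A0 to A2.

  0 f~>2 g~>2
  1 f~>0 g~>1
  2 f~>0 g~>1
composite: (0↦2 1↦1 2↦1)

Answer: (0↦2 1↦1 2↦1)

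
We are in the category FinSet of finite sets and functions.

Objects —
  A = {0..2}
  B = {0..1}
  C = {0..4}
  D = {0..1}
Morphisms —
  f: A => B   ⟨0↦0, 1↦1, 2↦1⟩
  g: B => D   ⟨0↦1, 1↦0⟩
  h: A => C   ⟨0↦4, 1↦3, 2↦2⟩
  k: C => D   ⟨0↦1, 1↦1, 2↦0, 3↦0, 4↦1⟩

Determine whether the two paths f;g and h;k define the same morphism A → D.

1) trace f;g:
  0 f=>0 g=>1
  1 f=>1 g=>0
  2 f=>1 g=>0
  ⟦path⟧₁ = ⟨0↦1, 1↦0, 2↦0⟩
2) trace h;k:
  0 h=>4 k=>1
  1 h=>3 k=>0
  2 h=>2 k=>0
  ⟦path⟧₂ = ⟨0↦1, 1↦0, 2↦0⟩
Equal? same morphism ✓

Answer: COMMUTES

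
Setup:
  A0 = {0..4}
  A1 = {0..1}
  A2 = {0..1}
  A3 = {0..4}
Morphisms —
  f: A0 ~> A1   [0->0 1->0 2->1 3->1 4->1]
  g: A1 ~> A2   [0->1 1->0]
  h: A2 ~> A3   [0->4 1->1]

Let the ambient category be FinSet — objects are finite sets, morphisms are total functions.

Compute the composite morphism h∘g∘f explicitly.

  0 f~>0 g~>1 h~>1
  1 f~>0 g~>1 h~>1
  2 f~>1 g~>0 h~>4
  3 f~>1 g~>0 h~>4
  4 f~>1 g~>0 h~>4
result: [0->1 1->1 2->4 3->4 4->4]

Answer: [0->1 1->1 2->4 3->4 4->4]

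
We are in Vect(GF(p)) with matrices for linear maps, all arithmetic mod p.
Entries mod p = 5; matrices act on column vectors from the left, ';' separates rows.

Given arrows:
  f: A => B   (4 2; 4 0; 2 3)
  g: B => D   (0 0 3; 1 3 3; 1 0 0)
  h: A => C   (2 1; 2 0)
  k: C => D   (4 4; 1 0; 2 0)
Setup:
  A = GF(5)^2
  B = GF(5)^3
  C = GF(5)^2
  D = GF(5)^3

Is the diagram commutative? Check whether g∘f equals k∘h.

Answer: COMMUTES

Trace:
Along f;g (path 1):
  e0=⟨1,0⟩ f=>⟨4,4,2⟩ g=>⟨1,2,4⟩
  e1=⟨0,1⟩ f=>⟨2,0,3⟩ g=>⟨4,1,2⟩
  ⟦path⟧₁ = (1 4; 2 1; 4 2)
Along h;k (path 2):
  e0=⟨1,0⟩ h=>⟨2,2⟩ k=>⟨1,2,4⟩
  e1=⟨0,1⟩ h=>⟨1,0⟩ k=>⟨4,1,2⟩
  ⟦path⟧₂ = (1 4; 2 1; 4 2)
Equal? YES — commutes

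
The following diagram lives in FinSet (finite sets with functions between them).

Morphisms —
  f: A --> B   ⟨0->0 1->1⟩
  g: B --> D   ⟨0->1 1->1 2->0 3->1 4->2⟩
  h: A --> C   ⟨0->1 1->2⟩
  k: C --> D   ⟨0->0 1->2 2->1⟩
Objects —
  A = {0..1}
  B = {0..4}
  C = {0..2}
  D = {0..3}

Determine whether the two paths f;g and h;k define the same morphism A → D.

Answer: DOES NOT COMMUTE

Derivation:
Along f;g (path 1):
  0 f-->0 g-->1
  1 f-->1 g-->1
  composite₁ = ⟨0->1 1->1⟩
Along h;k (path 2):
  0 h-->1 k-->2
  1 h-->2 k-->1
  composite₂ = ⟨0->2 1->1⟩
Equal? differ; not commutative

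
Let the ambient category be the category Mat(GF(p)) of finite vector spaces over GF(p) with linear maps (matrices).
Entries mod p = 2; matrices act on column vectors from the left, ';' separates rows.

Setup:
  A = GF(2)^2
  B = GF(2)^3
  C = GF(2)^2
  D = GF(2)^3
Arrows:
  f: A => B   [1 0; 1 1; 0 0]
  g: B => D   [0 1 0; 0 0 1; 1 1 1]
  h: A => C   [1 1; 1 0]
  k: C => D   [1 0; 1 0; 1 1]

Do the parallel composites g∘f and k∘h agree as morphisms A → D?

Answer: DOES NOT COMMUTE

Derivation:
Path 1 = f;g:
  e0=⟨1,0⟩ f=>⟨1,1,0⟩ g=>⟨1,0,0⟩
  e1=⟨0,1⟩ f=>⟨0,1,0⟩ g=>⟨1,0,1⟩
  ⟦path⟧₁ = [1 1; 0 0; 0 1]
Path 2 = h;k:
  e0=⟨1,0⟩ h=>⟨1,1⟩ k=>⟨1,1,0⟩
  e1=⟨0,1⟩ h=>⟨1,0⟩ k=>⟨1,1,1⟩
  ⟦path⟧₂ = [1 1; 1 1; 0 1]
Equal? distinct morphisms ✗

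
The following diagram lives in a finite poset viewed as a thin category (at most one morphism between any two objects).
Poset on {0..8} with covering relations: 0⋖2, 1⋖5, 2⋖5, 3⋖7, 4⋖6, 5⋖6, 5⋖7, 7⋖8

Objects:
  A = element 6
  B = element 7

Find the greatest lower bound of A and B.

Common predecessors of 6,7: {0,1,2,5}
  0 <= 5
  1 <= 5
  2 <= 5
  5 <= 5
glb = 5

Answer: A∧B = 5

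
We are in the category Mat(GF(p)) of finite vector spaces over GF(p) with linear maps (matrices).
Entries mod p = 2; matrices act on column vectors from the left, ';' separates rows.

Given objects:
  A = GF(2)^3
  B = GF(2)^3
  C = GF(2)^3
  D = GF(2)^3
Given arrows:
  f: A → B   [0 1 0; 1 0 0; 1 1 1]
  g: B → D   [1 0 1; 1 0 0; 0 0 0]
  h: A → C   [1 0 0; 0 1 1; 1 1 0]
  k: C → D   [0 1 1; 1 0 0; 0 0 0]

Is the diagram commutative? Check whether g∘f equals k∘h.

Answer: DOES NOT COMMUTE

Trace:
Along f;g (path 1):
  e0=(1,0,0) f→(0,1,1) g→(1,0,0)
  e1=(0,1,0) f→(1,0,1) g→(0,1,0)
  e2=(0,0,1) f→(0,0,1) g→(1,0,0)
  composite₁ = [1 0 1; 0 1 0; 0 0 0]
Along h;k (path 2):
  e0=(1,0,0) h→(1,0,1) k→(1,1,0)
  e1=(0,1,0) h→(0,1,1) k→(0,0,0)
  e2=(0,0,1) h→(0,1,0) k→(1,0,0)
  composite₂ = [1 0 1; 1 0 0; 0 0 0]
Equal? distinct morphisms ✗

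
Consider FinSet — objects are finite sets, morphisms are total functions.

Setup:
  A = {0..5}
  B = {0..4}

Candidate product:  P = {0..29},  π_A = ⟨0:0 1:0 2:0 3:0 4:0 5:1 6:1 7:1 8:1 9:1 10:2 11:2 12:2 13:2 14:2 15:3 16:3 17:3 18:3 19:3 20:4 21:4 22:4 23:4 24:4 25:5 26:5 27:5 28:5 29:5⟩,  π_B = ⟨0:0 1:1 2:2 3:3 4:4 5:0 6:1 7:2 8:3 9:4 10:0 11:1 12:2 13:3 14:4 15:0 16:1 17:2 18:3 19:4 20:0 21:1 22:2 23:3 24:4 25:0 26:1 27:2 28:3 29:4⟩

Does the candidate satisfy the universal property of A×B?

|A|·|B| = 6·5 = 30;  |P| = 30
Check the pairing map k ↦ (π_A(k), π_B(k)):
  0 : (0,0)
  1 : (0,1)
  2 : (0,2)
  3 : (0,3)
  4 : (0,4)
  5 : (1,0)
  6 : (1,1)
  7 : (1,2)
  8 : (1,3)
  9 : (1,4)
  10 : (2,0)
  11 : (2,1)
  12 : (2,2)
  13 : (2,3)
  14 : (2,4)
  15 : (3,0)
  16 : (3,1)
  17 : (3,2)
  18 : (3,3)
  19 : (3,4)
  20 : (4,0)
  21 : (4,1)
  22 : (4,2)
  23 : (4,3)
  24 : (4,4)
  25 : (5,0)
  26 : (5,1)
  27 : (5,2)
  28 : (5,3)
  29 : (5,4)
distinct pairs in image: 30 / 30 needed
  → bijection onto A×B; projections well-typed.

Answer: VALID PRODUCT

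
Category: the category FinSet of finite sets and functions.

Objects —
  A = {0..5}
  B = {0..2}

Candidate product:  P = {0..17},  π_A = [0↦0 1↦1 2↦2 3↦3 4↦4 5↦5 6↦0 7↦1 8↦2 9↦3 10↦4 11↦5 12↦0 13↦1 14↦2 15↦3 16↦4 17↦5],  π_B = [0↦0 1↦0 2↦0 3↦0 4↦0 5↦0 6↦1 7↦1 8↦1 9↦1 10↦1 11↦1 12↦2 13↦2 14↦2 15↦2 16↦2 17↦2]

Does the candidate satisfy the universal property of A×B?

Answer: VALID PRODUCT

Trace:
|A|·|B| = 6·3 = 18;  |P| = 18
Check the pairing map k ↦ (π_A(k), π_B(k)):
  0 ↦ (0,0)
  1 ↦ (1,0)
  2 ↦ (2,0)
  3 ↦ (3,0)
  4 ↦ (4,0)
  5 ↦ (5,0)
  6 ↦ (0,1)
  7 ↦ (1,1)
  8 ↦ (2,1)
  9 ↦ (3,1)
  10 ↦ (4,1)
  11 ↦ (5,1)
  12 ↦ (0,2)
  13 ↦ (1,2)
  14 ↦ (2,2)
  15 ↦ (3,2)
  16 ↦ (4,2)
  17 ↦ (5,2)
distinct pairs in image: 18 / 18 needed
  → bijection onto A×B; projections well-typed.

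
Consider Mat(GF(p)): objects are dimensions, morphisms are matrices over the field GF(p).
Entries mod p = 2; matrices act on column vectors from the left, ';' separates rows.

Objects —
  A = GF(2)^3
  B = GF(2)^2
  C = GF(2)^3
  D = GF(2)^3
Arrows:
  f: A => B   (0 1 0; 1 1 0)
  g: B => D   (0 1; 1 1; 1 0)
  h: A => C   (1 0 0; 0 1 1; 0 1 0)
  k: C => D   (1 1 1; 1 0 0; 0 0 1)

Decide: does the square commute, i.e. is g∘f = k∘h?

Answer: DOES NOT COMMUTE

Derivation:
1) trace f;g:
  e0=⟨1,0,0⟩ f=>⟨0,1⟩ g=>⟨1,1,0⟩
  e1=⟨0,1,0⟩ f=>⟨1,1⟩ g=>⟨1,0,1⟩
  e2=⟨0,0,1⟩ f=>⟨0,0⟩ g=>⟨0,0,0⟩
  result₁ = (1 1 0; 1 0 0; 0 1 0)
2) trace h;k:
  e0=⟨1,0,0⟩ h=>⟨1,0,0⟩ k=>⟨1,1,0⟩
  e1=⟨0,1,0⟩ h=>⟨0,1,1⟩ k=>⟨0,0,1⟩
  e2=⟨0,0,1⟩ h=>⟨0,1,0⟩ k=>⟨1,0,0⟩
  result₂ = (1 0 1; 1 0 0; 0 1 0)
Equal? distinct morphisms ✗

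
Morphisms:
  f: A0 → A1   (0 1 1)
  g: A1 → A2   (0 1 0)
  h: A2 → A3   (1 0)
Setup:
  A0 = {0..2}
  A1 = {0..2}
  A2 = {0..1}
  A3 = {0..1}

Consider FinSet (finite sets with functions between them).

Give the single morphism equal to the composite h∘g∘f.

Answer: (1 0 0)

Work:
  0 f→0 g→0 h→1
  1 f→1 g→1 h→0
  2 f→1 g→1 h→0
⟦path⟧: (1 0 0)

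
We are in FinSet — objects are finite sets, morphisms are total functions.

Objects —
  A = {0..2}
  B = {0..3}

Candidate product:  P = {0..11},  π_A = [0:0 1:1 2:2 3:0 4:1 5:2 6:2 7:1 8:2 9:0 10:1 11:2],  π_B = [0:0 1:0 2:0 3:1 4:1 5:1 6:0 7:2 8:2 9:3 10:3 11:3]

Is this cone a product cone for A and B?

Answer: NOT A VALID PRODUCT — duplicate pair at indices 2,6

Derivation:
|A|·|B| = 3·4 = 12;  |P| = 12
Check the pairing map k ↦ (π_A(k), π_B(k)):
  0 : (0,0)
  1 : (1,0)
  2 : (2,0)
  3 : (0,1)
  4 : (1,1)
  5 : (2,1)
  6 : (2,0)  ✗ repeats pair of k=2
  7 : (1,2)
  8 : (2,2)
  9 : (0,3)
  10 : (1,3)
  11 : (2,3)
distinct pairs in image: 11 / 12 needed
  → (2,0) hit at k=2 and k=6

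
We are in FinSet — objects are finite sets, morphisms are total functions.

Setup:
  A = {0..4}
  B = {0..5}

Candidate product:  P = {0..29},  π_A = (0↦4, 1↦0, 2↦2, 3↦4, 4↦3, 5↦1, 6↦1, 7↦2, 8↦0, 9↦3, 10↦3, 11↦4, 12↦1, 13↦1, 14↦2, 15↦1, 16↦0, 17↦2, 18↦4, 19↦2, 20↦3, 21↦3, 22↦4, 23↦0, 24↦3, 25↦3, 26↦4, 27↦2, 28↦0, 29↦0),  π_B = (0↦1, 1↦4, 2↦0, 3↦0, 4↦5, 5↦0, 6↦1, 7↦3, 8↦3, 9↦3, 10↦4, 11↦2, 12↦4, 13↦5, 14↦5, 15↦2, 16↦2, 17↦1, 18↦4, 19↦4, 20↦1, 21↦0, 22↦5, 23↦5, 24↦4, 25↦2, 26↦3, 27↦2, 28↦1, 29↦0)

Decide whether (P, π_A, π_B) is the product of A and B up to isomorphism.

|A|·|B| = 5·6 = 30;  |P| = 30
Check the pairing map k ↦ (π_A(k), π_B(k)):
  0 ↦ (4,1)
  1 ↦ (0,4)
  2 ↦ (2,0)
  3 ↦ (4,0)
  4 ↦ (3,5)
  5 ↦ (1,0)
  6 ↦ (1,1)
  7 ↦ (2,3)
  8 ↦ (0,3)
  9 ↦ (3,3)
  10 ↦ (3,4)
  11 ↦ (4,2)
  12 ↦ (1,4)
  13 ↦ (1,5)
  14 ↦ (2,5)
  15 ↦ (1,2)
  16 ↦ (0,2)
  17 ↦ (2,1)
  18 ↦ (4,4)
  19 ↦ (2,4)
  20 ↦ (3,1)
  21 ↦ (3,0)
  22 ↦ (4,5)
  23 ↦ (0,5)
  24 ↦ (3,4)  ✗ repeats pair of k=10
  25 ↦ (3,2)
  26 ↦ (4,3)
  27 ↦ (2,2)
  28 ↦ (0,1)
  29 ↦ (0,0)
distinct pairs in image: 29 / 30 needed
  → (3,4) hit at k=10 and k=24

Answer: NOT A VALID PRODUCT — duplicate pair at indices 24,10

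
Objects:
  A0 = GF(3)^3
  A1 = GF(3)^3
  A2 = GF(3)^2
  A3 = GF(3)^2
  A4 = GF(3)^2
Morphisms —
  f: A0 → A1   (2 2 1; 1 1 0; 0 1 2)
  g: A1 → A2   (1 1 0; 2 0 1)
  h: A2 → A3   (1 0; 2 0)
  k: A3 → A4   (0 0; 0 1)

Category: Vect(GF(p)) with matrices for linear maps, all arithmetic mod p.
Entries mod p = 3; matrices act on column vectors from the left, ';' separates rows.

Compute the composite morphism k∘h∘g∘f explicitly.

Answer: (0 0 0; 0 0 2)

Trace:
  e0=(1,0,0) f→(2,1,0) g→(0,1) h→(0,0) k→(0,0)
  e1=(0,1,0) f→(2,1,1) g→(0,2) h→(0,0) k→(0,0)
  e2=(0,0,1) f→(1,0,2) g→(1,1) h→(1,2) k→(0,2)
result: (0 0 0; 0 0 2)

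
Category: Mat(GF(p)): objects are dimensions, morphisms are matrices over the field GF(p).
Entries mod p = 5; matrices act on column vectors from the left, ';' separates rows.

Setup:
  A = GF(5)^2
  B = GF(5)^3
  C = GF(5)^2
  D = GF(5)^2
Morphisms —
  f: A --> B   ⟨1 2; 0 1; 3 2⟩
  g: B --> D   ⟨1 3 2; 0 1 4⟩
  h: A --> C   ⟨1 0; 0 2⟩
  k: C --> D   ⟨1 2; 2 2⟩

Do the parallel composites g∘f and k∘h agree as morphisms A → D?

Path 1 = f;g:
  e0=[1,0] f-->[1,0,3] g-->[2,2]
  e1=[0,1] f-->[2,1,2] g-->[4,4]
  composite₁ = ⟨2 4; 2 4⟩
Path 2 = h;k:
  e0=[1,0] h-->[1,0] k-->[1,2]
  e1=[0,1] h-->[0,2] k-->[4,4]
  composite₂ = ⟨1 4; 2 4⟩
Equal? NO — does not commute

Answer: DOES NOT COMMUTE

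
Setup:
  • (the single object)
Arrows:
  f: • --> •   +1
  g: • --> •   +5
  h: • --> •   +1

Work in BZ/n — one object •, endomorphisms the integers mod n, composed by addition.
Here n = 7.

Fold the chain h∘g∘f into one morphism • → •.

  0 +1≡1 +5≡6 +1≡0  (mod 7)
composite: +0

Answer: +0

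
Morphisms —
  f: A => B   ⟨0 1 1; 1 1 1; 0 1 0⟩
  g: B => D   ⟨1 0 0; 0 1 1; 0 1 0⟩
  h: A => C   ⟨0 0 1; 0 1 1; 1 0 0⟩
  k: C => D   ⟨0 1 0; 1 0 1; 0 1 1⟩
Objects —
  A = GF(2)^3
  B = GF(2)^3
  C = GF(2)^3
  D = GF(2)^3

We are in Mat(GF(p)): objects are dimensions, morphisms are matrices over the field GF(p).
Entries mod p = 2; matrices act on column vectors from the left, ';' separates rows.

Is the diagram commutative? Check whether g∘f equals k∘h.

Along f;g (path 1):
  e0=(1,0,0) f=>(0,1,0) g=>(0,1,1)
  e1=(0,1,0) f=>(1,1,1) g=>(1,0,1)
  e2=(0,0,1) f=>(1,1,0) g=>(1,1,1)
  result₁ = ⟨0 1 1; 1 0 1; 1 1 1⟩
Along h;k (path 2):
  e0=(1,0,0) h=>(0,0,1) k=>(0,1,1)
  e1=(0,1,0) h=>(0,1,0) k=>(1,0,1)
  e2=(0,0,1) h=>(1,1,0) k=>(1,1,1)
  result₂ = ⟨0 1 1; 1 0 1; 1 1 1⟩
Equal? same morphism ✓

Answer: COMMUTES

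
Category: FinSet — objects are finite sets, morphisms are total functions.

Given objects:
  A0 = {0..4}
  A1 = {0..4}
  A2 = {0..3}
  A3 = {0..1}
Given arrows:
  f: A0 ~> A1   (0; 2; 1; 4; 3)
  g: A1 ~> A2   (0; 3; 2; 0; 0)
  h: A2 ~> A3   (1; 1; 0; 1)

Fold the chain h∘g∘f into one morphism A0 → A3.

Answer: (1; 0; 1; 1; 1)

Trace:
  0 f~>0 g~>0 h~>1
  1 f~>2 g~>2 h~>0
  2 f~>1 g~>3 h~>1
  3 f~>4 g~>0 h~>1
  4 f~>3 g~>0 h~>1
⟦path⟧: (1; 0; 1; 1; 1)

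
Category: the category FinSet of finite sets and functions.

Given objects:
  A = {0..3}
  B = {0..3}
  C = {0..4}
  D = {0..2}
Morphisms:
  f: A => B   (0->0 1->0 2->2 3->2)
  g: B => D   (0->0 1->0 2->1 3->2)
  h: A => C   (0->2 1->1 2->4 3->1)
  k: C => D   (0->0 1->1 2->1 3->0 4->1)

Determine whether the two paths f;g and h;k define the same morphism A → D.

Answer: DOES NOT COMMUTE

Derivation:
Along f;g (path 1):
  0 f=>0 g=>0
  1 f=>0 g=>0
  2 f=>2 g=>1
  3 f=>2 g=>1
  ⟦path⟧₁ = (0->0 1->0 2->1 3->1)
Along h;k (path 2):
  0 h=>2 k=>1
  1 h=>1 k=>1
  2 h=>4 k=>1
  3 h=>1 k=>1
  ⟦path⟧₂ = (0->1 1->1 2->1 3->1)
Equal? NO — does not commute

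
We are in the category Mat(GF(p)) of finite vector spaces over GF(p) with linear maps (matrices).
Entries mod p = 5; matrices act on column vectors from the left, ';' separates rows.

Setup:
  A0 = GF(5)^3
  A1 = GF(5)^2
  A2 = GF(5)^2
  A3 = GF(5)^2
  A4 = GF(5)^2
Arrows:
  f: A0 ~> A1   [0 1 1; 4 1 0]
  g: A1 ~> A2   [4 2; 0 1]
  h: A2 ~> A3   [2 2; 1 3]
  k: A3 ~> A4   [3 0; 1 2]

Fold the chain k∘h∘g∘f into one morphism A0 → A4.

Answer: [2 2 4; 4 2 1]

Work:
  e0=[1,0,0] f~>[0,4] g~>[3,4] h~>[4,0] k~>[2,4]
  e1=[0,1,0] f~>[1,1] g~>[1,1] h~>[4,4] k~>[2,2]
  e2=[0,0,1] f~>[1,0] g~>[4,0] h~>[3,4] k~>[4,1]
⟦path⟧: [2 2 4; 4 2 1]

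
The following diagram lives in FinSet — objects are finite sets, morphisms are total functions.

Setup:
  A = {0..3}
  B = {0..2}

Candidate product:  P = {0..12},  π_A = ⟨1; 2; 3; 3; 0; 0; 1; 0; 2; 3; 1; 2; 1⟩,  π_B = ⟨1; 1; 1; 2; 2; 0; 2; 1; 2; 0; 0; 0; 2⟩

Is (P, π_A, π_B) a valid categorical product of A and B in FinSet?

Answer: NOT A VALID PRODUCT — |P|=13 ≠ |A|·|B|=12

Trace:
|A|·|B| = 4·3 = 12;  |P| = 13
  → cardinalities differ; no bijection possible.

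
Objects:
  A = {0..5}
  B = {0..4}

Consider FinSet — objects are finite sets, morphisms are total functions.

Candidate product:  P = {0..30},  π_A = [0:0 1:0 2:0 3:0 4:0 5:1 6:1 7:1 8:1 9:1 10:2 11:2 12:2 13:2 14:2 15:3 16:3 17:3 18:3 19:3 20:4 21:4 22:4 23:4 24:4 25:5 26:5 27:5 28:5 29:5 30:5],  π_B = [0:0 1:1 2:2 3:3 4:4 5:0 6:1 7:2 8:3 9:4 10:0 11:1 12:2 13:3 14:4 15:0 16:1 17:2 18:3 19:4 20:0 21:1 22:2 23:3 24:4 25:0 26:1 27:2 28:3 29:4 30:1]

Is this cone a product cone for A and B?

Answer: NOT A VALID PRODUCT — |P|=31 ≠ |A|·|B|=30

Trace:
|A|·|B| = 6·5 = 30;  |P| = 31
  → cardinalities differ; no bijection possible.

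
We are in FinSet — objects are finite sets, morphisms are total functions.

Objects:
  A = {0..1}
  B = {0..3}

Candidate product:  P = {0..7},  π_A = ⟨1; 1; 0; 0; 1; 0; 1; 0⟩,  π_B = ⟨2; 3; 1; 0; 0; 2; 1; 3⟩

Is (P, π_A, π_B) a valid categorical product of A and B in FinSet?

Answer: VALID PRODUCT

Work:
|A|·|B| = 2·4 = 8;  |P| = 8
Check the pairing map k ↦ (π_A(k), π_B(k)):
  0 : (1,2)
  1 : (1,3)
  2 : (0,1)
  3 : (0,0)
  4 : (1,0)
  5 : (0,2)
  6 : (1,1)
  7 : (0,3)
distinct pairs in image: 8 / 8 needed
  → bijection onto A×B; projections well-typed.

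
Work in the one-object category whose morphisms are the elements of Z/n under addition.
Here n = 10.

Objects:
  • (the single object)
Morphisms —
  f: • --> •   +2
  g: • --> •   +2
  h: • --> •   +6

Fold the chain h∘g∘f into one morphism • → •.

Answer: +0

Derivation:
  0 +2≡2 +2≡4 +6≡0  (mod 10)
composite: +0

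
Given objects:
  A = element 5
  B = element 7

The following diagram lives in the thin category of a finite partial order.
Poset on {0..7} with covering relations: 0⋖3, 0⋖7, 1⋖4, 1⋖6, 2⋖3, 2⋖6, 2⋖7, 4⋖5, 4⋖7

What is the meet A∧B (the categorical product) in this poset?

Answer: A∧B = 4

Work:
{x : x<=A ∧ x<=B} = {1,4}  (A=5, B=7)
  1 <= 4
  4 <= 4
glb = 4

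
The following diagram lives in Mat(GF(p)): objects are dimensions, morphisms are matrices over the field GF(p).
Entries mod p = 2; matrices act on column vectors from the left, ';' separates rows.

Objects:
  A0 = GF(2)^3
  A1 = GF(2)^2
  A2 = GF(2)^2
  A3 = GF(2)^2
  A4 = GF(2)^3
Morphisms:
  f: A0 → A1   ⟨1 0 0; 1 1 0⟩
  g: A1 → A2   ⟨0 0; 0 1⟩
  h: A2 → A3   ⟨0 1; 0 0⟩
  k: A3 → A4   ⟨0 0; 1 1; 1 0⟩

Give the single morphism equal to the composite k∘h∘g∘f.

Answer: ⟨0 0 0; 1 1 0; 1 1 0⟩

Derivation:
  e0=(1,0,0) f→(1,1) g→(0,1) h→(1,0) k→(0,1,1)
  e1=(0,1,0) f→(0,1) g→(0,1) h→(1,0) k→(0,1,1)
  e2=(0,0,1) f→(0,0) g→(0,0) h→(0,0) k→(0,0,0)
result: ⟨0 0 0; 1 1 0; 1 1 0⟩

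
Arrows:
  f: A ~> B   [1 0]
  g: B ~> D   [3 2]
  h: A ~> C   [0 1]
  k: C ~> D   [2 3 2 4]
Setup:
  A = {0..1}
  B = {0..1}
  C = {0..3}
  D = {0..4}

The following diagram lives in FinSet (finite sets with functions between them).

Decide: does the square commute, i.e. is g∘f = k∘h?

Answer: COMMUTES

Work:
Along f;g (path 1):
  0 f~>1 g~>2
  1 f~>0 g~>3
  ⟦path⟧₁ = [2 3]
Along h;k (path 2):
  0 h~>0 k~>2
  1 h~>1 k~>3
  ⟦path⟧₂ = [2 3]
Equal? equal; square commutes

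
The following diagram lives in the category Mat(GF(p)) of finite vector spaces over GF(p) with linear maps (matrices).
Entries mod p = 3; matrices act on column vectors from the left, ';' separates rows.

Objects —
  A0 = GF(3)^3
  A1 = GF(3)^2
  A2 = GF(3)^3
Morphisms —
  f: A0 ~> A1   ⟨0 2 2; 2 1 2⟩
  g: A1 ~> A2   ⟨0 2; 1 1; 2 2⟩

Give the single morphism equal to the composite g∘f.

Answer: ⟨1 2 1; 2 0 1; 1 0 2⟩

Work:
  e0=[1,0,0] f~>[0,2] g~>[1,2,1]
  e1=[0,1,0] f~>[2,1] g~>[2,0,0]
  e2=[0,0,1] f~>[2,2] g~>[1,1,2]
⟦path⟧: ⟨1 2 1; 2 0 1; 1 0 2⟩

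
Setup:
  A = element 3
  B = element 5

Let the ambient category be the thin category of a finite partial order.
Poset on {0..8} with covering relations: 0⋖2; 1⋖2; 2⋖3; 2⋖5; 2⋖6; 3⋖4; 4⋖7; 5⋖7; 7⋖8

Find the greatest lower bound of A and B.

Answer: A∧B = 2

Trace:
Common predecessors of 3,5: {0,1,2}
  0 <= 2
  1 <= 2
  2 <= 2
glb = 2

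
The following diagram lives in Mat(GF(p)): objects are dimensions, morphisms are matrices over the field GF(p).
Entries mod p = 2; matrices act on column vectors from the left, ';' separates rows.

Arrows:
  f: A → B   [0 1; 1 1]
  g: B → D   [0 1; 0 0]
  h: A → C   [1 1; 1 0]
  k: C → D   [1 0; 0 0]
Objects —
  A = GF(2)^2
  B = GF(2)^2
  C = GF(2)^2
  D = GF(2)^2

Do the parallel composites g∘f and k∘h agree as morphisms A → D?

1) trace f;g:
  e0=(1,0) f→(0,1) g→(1,0)
  e1=(0,1) f→(1,1) g→(1,0)
  ⟦path⟧₁ = [1 1; 0 0]
2) trace h;k:
  e0=(1,0) h→(1,1) k→(1,0)
  e1=(0,1) h→(1,0) k→(1,0)
  ⟦path⟧₂ = [1 1; 0 0]
Equal? equal; square commutes

Answer: COMMUTES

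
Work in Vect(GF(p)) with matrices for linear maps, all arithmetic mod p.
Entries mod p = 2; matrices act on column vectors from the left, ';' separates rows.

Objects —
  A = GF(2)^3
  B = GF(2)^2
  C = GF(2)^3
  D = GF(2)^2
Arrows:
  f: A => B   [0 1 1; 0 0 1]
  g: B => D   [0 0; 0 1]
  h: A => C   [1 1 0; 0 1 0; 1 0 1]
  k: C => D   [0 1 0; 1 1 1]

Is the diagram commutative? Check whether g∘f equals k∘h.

Along f;g (path 1):
  e0=⟨1,0,0⟩ f=>⟨0,0⟩ g=>⟨0,0⟩
  e1=⟨0,1,0⟩ f=>⟨1,0⟩ g=>⟨0,0⟩
  e2=⟨0,0,1⟩ f=>⟨1,1⟩ g=>⟨0,1⟩
  result₁ = [0 0 0; 0 0 1]
Along h;k (path 2):
  e0=⟨1,0,0⟩ h=>⟨1,0,1⟩ k=>⟨0,0⟩
  e1=⟨0,1,0⟩ h=>⟨1,1,0⟩ k=>⟨1,0⟩
  e2=⟨0,0,1⟩ h=>⟨0,0,1⟩ k=>⟨0,1⟩
  result₂ = [0 1 0; 0 0 1]
Equal? differ; not commutative

Answer: DOES NOT COMMUTE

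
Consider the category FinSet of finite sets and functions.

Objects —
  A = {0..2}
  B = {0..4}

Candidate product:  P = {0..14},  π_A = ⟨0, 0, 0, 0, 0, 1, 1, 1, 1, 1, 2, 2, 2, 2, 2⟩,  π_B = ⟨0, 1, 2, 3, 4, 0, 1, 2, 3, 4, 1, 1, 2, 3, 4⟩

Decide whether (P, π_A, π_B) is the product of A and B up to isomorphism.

Answer: NOT A VALID PRODUCT — duplicate pair at indices 11,10

Work:
|A|·|B| = 3·5 = 15;  |P| = 15
Check the pairing map k ↦ (π_A(k), π_B(k)):
  0 -> (0,0)
  1 -> (0,1)
  2 -> (0,2)
  3 -> (0,3)
  4 -> (0,4)
  5 -> (1,0)
  6 -> (1,1)
  7 -> (1,2)
  8 -> (1,3)
  9 -> (1,4)
  10 -> (2,1)
  11 -> (2,1)  ✗ repeats pair of k=10
  12 -> (2,2)
  13 -> (2,3)
  14 -> (2,4)
distinct pairs in image: 14 / 15 needed
  → (2,1) hit at k=10 and k=11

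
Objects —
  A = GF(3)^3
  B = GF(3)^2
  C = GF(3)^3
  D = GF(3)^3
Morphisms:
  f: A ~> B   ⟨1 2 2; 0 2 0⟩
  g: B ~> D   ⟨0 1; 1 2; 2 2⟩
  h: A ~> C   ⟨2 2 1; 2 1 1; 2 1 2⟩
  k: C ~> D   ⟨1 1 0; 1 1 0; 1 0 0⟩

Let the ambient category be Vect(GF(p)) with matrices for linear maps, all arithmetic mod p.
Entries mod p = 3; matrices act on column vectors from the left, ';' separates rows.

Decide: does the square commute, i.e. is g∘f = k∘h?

Answer: DOES NOT COMMUTE

Derivation:
Path 1 = f;g:
  e0=[1,0,0] f~>[1,0] g~>[0,1,2]
  e1=[0,1,0] f~>[2,2] g~>[2,0,2]
  e2=[0,0,1] f~>[2,0] g~>[0,2,1]
  ⟦path⟧₁ = ⟨0 2 0; 1 0 2; 2 2 1⟩
Path 2 = h;k:
  e0=[1,0,0] h~>[2,2,2] k~>[1,1,2]
  e1=[0,1,0] h~>[2,1,1] k~>[0,0,2]
  e2=[0,0,1] h~>[1,1,2] k~>[2,2,1]
  ⟦path⟧₂ = ⟨1 0 2; 1 0 2; 2 2 1⟩
Equal? differ; not commutative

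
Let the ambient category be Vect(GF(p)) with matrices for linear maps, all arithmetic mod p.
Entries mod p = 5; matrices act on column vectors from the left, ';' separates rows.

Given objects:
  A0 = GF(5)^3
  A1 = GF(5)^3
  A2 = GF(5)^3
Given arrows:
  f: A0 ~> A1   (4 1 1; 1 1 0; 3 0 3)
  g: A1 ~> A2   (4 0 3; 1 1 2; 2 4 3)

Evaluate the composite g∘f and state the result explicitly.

Answer: (0 4 3; 1 2 2; 1 1 1)

Derivation:
  e0=⟨1,0,0⟩ f~>⟨4,1,3⟩ g~>⟨0,1,1⟩
  e1=⟨0,1,0⟩ f~>⟨1,1,0⟩ g~>⟨4,2,1⟩
  e2=⟨0,0,1⟩ f~>⟨1,0,3⟩ g~>⟨3,2,1⟩
composite: (0 4 3; 1 2 2; 1 1 1)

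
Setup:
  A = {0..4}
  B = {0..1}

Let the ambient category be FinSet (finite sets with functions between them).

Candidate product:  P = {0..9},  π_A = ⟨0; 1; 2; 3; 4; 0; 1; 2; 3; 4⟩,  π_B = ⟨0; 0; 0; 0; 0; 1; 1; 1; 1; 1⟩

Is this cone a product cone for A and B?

Answer: VALID PRODUCT

Derivation:
|A|·|B| = 5·2 = 10;  |P| = 10
Check the pairing map k ↦ (π_A(k), π_B(k)):
  0 -> (0,0)
  1 -> (1,0)
  2 -> (2,0)
  3 -> (3,0)
  4 -> (4,0)
  5 -> (0,1)
  6 -> (1,1)
  7 -> (2,1)
  8 -> (3,1)
  9 -> (4,1)
distinct pairs in image: 10 / 10 needed
  → bijection onto A×B; projections well-typed.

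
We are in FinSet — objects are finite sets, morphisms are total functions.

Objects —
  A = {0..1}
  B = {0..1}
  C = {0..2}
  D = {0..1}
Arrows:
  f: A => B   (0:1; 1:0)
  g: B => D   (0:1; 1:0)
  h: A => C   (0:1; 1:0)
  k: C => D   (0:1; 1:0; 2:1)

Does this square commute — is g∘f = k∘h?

Answer: COMMUTES

Trace:
Along f;g (path 1):
  0 f=>1 g=>0
  1 f=>0 g=>1
  ⟦path⟧₁ = (0:0; 1:1)
Along h;k (path 2):
  0 h=>1 k=>0
  1 h=>0 k=>1
  ⟦path⟧₂ = (0:0; 1:1)
Equal? YES — commutes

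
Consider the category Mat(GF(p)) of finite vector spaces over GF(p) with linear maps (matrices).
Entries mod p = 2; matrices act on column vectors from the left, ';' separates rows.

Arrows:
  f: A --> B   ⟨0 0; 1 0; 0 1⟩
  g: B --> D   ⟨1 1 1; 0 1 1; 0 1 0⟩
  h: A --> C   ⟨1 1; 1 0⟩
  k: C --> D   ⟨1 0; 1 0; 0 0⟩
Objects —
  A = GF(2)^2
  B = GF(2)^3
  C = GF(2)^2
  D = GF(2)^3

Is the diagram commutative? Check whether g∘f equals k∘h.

Path 1 = f;g:
  e0=⟨1,0⟩ f-->⟨0,1,0⟩ g-->⟨1,1,1⟩
  e1=⟨0,1⟩ f-->⟨0,0,1⟩ g-->⟨1,1,0⟩
  result₁ = ⟨1 1; 1 1; 1 0⟩
Path 2 = h;k:
  e0=⟨1,0⟩ h-->⟨1,1⟩ k-->⟨1,1,0⟩
  e1=⟨0,1⟩ h-->⟨1,0⟩ k-->⟨1,1,0⟩
  result₂ = ⟨1 1; 1 1; 0 0⟩
Equal? differ; not commutative

Answer: DOES NOT COMMUTE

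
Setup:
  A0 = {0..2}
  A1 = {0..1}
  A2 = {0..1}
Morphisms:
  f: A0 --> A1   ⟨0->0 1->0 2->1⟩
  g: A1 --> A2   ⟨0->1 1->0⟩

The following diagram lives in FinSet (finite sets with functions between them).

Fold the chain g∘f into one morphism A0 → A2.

Answer: ⟨0->1 1->1 2->0⟩

Trace:
  0 f-->0 g-->1
  1 f-->0 g-->1
  2 f-->1 g-->0
⟦path⟧: ⟨0->1 1->1 2->0⟩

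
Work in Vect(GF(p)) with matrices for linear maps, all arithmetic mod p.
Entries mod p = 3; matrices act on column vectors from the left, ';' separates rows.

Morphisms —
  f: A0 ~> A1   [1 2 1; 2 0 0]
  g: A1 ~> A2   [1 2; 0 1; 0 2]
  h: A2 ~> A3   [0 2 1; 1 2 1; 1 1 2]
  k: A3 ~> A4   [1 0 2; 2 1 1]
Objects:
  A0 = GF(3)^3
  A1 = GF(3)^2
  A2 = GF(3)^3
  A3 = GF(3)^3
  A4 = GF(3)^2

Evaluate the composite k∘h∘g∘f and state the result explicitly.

Answer: [2 1 2; 2 1 2]

Derivation:
  e0=[1,0,0] f~>[1,2] g~>[2,2,1] h~>[2,1,0] k~>[2,2]
  e1=[0,1,0] f~>[2,0] g~>[2,0,0] h~>[0,2,2] k~>[1,1]
  e2=[0,0,1] f~>[1,0] g~>[1,0,0] h~>[0,1,1] k~>[2,2]
composite: [2 1 2; 2 1 2]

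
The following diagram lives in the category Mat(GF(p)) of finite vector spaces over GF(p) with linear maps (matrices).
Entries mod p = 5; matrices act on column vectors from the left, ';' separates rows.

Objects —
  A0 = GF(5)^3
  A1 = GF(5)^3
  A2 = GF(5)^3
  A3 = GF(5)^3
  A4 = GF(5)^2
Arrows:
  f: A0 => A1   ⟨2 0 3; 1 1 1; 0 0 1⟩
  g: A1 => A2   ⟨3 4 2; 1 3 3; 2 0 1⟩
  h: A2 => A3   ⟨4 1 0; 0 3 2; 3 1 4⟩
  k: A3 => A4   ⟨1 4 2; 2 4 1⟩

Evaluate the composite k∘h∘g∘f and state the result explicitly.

Answer: ⟨4 0 2; 3 4 4⟩

Work:
  e0=⟨1,0,0⟩ f=>⟨2,1,0⟩ g=>⟨0,0,4⟩ h=>⟨0,3,1⟩ k=>⟨4,3⟩
  e1=⟨0,1,0⟩ f=>⟨0,1,0⟩ g=>⟨4,3,0⟩ h=>⟨4,4,0⟩ k=>⟨0,4⟩
  e2=⟨0,0,1⟩ f=>⟨3,1,1⟩ g=>⟨0,4,2⟩ h=>⟨4,1,2⟩ k=>⟨2,4⟩
result: ⟨4 0 2; 3 4 4⟩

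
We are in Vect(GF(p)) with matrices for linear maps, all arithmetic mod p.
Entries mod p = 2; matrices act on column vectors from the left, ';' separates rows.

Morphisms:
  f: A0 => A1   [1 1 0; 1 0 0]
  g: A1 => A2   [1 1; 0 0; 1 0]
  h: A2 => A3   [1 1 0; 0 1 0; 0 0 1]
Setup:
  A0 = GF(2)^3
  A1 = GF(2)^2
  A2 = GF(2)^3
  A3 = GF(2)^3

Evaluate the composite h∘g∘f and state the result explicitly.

Answer: [0 1 0; 0 0 0; 1 1 0]

Derivation:
  e0=(1,0,0) f=>(1,1) g=>(0,0,1) h=>(0,0,1)
  e1=(0,1,0) f=>(1,0) g=>(1,0,1) h=>(1,0,1)
  e2=(0,0,1) f=>(0,0) g=>(0,0,0) h=>(0,0,0)
⟦path⟧: [0 1 0; 0 0 0; 1 1 0]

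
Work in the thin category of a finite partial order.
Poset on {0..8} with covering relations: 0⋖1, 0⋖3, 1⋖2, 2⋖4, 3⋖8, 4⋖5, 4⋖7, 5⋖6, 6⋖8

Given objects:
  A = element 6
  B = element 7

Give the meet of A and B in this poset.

Answer: A∧B = 4

Derivation:
Common predecessors of 6,7: {0,1,2,4}
  0 <= 4
  1 <= 4
  2 <= 4
  4 <= 4
glb = 4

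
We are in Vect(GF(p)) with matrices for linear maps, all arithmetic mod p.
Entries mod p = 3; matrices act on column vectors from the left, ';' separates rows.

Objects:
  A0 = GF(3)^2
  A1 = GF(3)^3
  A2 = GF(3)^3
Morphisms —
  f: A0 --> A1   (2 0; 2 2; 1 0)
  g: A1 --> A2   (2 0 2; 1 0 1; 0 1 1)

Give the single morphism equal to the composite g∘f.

Answer: (0 0; 0 0; 0 2)

Derivation:
  e0=⟨1,0⟩ f-->⟨2,2,1⟩ g-->⟨0,0,0⟩
  e1=⟨0,1⟩ f-->⟨0,2,0⟩ g-->⟨0,0,2⟩
⟦path⟧: (0 0; 0 0; 0 2)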